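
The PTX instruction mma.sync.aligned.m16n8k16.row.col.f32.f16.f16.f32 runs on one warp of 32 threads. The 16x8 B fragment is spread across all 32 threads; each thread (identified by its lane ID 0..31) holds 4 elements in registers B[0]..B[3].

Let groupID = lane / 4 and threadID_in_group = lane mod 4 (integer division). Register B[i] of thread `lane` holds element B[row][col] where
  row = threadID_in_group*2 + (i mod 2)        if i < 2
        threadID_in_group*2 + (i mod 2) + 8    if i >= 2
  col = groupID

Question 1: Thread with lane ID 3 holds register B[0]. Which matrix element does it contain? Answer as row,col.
6,0

lane 3: gid=0 (3/4), tid=3 (3%4)
i=0: r=3*2+0+0=6, c=gid=0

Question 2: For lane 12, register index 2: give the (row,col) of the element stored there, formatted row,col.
8,3

lane 12→12/4=3, 12 mod 4=0
i=2  r:2·0+0+8→8  c:3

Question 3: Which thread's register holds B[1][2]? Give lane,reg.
8,1

c=2⇒gr=2  r=1⇒Rb=0,th=0,odd=1
L=2*4+0=8  i=0*2+1=1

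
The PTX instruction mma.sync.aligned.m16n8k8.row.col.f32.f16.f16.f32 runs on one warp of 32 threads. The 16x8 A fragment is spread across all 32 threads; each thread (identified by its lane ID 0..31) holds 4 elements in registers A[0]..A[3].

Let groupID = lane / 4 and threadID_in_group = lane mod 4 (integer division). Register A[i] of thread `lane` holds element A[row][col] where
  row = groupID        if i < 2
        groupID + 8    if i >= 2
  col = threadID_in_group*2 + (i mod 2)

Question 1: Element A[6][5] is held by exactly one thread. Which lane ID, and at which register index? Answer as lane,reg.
r:6=>grp=6,rB=0  c:5=>tig=2,lo=1
L=6*4+2=26  i=0*2+1=1

26,1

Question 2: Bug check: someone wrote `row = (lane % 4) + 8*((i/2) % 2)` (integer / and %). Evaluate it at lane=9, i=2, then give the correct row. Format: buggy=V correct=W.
buggy=9 correct=10

`(lane % 4) + 8*((i/2) % 2)`[9,2]->9
lane 9: gid=2 (9/4), tid=1 (9%4)
i=2: r=2+8=10, c=1*2+0=2
row: 9 vs 10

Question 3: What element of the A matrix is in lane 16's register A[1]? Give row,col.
4,1

lane 16: gid=4 (16/4), tid=0 (16%4)
i=1: r=4+0=4, c=0*2+1=1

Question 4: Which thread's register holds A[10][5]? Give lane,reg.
r=10→G=2,rhi=1  c=5→T=2,p=1
L=2*4+2=10  i=1*2+1=3

10,3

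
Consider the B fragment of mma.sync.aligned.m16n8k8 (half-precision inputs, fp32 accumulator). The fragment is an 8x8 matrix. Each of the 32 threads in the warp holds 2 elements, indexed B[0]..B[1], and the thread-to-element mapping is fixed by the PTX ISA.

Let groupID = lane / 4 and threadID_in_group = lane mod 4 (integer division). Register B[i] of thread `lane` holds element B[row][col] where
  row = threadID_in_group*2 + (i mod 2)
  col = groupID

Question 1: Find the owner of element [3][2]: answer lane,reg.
9,1

c=2->g=2  r=3->t=1,b0=1
L=2*4+1=9  i=1=1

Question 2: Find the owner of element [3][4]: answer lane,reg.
17,1

c=4->g=4  r=3->t=1,b0=1
L=4*4+1=17  i=1=1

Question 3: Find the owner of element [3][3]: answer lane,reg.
13,1

c:3=>grp=3  r:3=>tig=1,lo=1
L=3*4+1=13  i=1=1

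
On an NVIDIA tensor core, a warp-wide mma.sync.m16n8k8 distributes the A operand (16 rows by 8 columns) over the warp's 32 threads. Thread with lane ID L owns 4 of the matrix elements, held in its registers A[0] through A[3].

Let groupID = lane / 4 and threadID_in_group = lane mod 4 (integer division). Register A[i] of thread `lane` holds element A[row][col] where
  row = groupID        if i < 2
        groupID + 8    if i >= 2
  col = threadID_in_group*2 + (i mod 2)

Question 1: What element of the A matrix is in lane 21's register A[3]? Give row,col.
13,3

L=21->g=21>>2=5, t=21&3=1
[3]->row 5+8=13  col 1·2+1=3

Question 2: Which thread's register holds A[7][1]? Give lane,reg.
28,1

r: 7->gid=7,r8=0  c: 1->tid=0,i&1=1
L=7*4+0=28  i=0*2+1=1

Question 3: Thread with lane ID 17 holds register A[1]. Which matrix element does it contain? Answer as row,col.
L=17→G=17>>2=4, T=17&3=1
[1]→row 4+0=4  col 1·2+1=3

4,3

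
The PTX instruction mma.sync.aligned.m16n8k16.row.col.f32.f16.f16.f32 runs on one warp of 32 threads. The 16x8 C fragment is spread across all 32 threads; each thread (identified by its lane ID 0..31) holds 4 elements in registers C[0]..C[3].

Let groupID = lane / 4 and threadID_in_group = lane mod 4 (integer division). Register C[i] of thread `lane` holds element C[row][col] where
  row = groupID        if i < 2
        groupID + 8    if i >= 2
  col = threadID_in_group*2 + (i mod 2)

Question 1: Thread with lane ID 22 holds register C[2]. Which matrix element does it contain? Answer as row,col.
13,4

lane 22->22/4=5, 22 mod 4=2
i=2  r:5+8->13  c:2·2+0->4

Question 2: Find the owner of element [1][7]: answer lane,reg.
7,1

r: 1->gid=1,r8=0  c: 7->tid=3,i&1=1
L=1*4+3=7  i=0*2+1=1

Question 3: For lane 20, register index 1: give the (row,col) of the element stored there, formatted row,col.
lane 20: gid=5 (20/4), tid=0 (20%4)
i=1: r=5+0=5, c=0*2+1=1

5,1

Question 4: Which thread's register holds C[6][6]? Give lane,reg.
r=6->g=6,rb=0  c=6->t=3,b0=0
L=6*4+3=27  i=0*2+0=0

27,0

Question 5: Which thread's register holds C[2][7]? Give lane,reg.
11,1

r=2→G=2,rhi=0  c=7→T=3,p=1
L=2*4+3=11  i=0*2+1=1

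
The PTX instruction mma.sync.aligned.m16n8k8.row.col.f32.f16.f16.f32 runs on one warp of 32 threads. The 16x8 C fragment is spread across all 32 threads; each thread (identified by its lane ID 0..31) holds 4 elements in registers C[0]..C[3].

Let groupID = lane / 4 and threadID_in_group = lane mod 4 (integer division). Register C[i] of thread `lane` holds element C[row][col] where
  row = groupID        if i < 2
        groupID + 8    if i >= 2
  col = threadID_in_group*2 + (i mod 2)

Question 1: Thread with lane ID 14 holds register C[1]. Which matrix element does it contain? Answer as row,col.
L=14->gid=14>>2=3, tid=14&3=2
[1]->row 3+0=3  col 2·2+1=5

3,5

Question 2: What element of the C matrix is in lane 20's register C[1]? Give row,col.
5,1

lane 20->20/4=5, 20 mod 4=0
i=1  r:5+0->5  c:2·0+1->1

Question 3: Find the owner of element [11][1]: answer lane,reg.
r=11→G=3,rhi=1  c=1→T=0,p=1
L=3*4+0=12  i=1*2+1=3

12,3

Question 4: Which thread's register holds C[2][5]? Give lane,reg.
10,1

r=2->g=2,rb=0  c=5->t=2,b0=1
L=2*4+2=10  i=0*2+1=1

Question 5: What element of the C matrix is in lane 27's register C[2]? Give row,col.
27: g=6,t=3
[2] (6+8,3*2+0) = (14,6)

14,6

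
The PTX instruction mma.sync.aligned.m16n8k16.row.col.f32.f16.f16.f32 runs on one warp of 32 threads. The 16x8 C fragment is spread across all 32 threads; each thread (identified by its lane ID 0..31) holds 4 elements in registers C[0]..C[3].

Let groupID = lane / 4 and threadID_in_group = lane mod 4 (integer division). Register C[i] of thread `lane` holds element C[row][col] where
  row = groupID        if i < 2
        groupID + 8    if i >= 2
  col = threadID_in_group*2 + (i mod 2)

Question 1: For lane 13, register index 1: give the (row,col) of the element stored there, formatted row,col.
lane 13=>13/4=3, 13 mod 4=1
i=1  r:3+0=>3  c:2·1+1=>3

3,3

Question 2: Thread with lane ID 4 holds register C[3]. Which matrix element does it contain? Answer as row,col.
L=4->g=4>>2=1, t=4&3=0
[3]->row 1+8=9  col 0·2+1=1

9,1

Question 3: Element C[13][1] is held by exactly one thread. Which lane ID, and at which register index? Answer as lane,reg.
r=13⇒gr=5,Rb=1  c=1⇒th=0,odd=1
L=5*4+0=20  i=1*2+1=3

20,3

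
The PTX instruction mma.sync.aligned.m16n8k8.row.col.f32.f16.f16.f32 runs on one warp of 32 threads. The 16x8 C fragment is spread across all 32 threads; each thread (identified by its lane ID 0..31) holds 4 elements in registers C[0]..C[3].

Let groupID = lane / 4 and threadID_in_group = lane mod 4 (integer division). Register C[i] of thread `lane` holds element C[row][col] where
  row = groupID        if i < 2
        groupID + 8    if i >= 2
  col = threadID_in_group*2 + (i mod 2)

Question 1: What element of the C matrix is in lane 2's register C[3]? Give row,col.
8,5

lane 2: grp=0 (2/4), tig=2 (2%4)
i=3: r=0+8=8, c=2*2+1=5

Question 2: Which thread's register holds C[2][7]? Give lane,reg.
r:2=>grp=2,rB=0  c:7=>tig=3,lo=1
L=2*4+3=11  i=0*2+1=1

11,1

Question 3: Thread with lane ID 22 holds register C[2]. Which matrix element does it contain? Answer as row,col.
L=22->g=22>>2=5, t=22&3=2
[2]->row 5+8=13  col 2·2+0=4

13,4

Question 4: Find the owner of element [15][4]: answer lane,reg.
r:15=>grp=7,rB=1  c:4=>tig=2,lo=0
L=7*4+2=30  i=1*2+0=2

30,2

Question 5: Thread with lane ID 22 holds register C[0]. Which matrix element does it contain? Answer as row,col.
22: G=5,T=2
[0] (5+0,2*2+0) = (5,4)

5,4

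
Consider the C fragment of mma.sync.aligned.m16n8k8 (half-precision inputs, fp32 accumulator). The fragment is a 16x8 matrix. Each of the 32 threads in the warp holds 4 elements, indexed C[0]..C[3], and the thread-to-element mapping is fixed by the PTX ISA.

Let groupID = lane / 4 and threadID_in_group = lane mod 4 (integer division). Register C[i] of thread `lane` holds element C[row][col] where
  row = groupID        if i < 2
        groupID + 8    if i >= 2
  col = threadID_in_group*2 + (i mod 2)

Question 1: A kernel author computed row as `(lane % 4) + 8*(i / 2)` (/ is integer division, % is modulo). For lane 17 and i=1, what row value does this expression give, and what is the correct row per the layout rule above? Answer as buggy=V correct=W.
`(lane % 4) + 8*(i / 2)`[17,1]=>1
L=17=>grp=17>>2=4, tig=17&3=1
[1]=>row 4+0=4  col 1·2+1=3
row: 1 vs 4

buggy=1 correct=4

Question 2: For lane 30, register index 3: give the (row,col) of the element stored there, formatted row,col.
15,5

30: G=7,T=2
[3] (7+8,2*2+1) = (15,5)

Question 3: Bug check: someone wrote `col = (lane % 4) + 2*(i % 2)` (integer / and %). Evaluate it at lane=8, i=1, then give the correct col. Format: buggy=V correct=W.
`(lane % 4) + 2*(i % 2)`[8,1]⇒2
lane 8: gr=2 (8/4), th=0 (8%4)
i=1: r=2+0=2, c=0*2+1=1
col: 2 vs 1

buggy=2 correct=1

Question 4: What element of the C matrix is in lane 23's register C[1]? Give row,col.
lane 23: grp=5 (23/4), tig=3 (23%4)
i=1: r=5+0=5, c=3*2+1=7

5,7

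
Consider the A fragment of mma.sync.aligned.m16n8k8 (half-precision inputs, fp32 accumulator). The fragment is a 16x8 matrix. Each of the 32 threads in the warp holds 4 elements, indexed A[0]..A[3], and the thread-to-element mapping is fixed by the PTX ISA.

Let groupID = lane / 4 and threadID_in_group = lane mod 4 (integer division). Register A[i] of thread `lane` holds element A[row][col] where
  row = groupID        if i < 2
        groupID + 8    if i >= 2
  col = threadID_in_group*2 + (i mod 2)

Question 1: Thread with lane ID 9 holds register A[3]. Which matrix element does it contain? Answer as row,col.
10,3

lane 9: gid=2 (9/4), tid=1 (9%4)
i=3: r=2+8=10, c=1*2+1=3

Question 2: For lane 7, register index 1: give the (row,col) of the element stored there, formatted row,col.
7: grp=1,tig=3
[1] (1+0,3*2+1) = (1,7)

1,7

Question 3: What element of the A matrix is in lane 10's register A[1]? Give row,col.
2,5

10: grp=2,tig=2
[1] (2+0,2*2+1) = (2,5)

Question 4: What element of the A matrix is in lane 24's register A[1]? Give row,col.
6,1

24: grp=6,tig=0
[1] (6+0,0*2+1) = (6,1)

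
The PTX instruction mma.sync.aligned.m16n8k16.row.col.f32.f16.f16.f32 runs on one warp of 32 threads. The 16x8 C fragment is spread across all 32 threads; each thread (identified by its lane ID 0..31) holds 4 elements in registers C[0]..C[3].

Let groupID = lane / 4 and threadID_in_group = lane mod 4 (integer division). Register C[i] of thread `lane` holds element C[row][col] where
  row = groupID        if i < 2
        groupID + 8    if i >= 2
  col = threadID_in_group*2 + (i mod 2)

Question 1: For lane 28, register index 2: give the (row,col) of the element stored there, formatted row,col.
15,0

lane 28⇒28/4=7, 28 mod 4=0
i=2  r:7+8⇒15  c:2·0+0⇒0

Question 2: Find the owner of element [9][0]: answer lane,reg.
r=9→G=1,rhi=1  c=0→T=0,p=0
L=1*4+0=4  i=1*2+0=2

4,2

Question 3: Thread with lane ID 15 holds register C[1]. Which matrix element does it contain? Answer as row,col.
lane 15⇒15/4=3, 15 mod 4=3
i=1  r:3+0⇒3  c:2·3+1⇒7

3,7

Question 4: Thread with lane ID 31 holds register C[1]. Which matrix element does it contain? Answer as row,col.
L=31⇒gr=31>>2=7, th=31&3=3
[1]⇒row 7+0=7  col 3·2+1=7

7,7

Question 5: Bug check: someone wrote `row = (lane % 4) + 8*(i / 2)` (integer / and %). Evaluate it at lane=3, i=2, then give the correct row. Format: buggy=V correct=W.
buggy=11 correct=8

`(lane % 4) + 8*(i / 2)`[3,2]=>11
lane 3=>3/4=0, 3 mod 4=3
i=2  r:0+8=>8  c:2·3+0=>6
row: 11 vs 8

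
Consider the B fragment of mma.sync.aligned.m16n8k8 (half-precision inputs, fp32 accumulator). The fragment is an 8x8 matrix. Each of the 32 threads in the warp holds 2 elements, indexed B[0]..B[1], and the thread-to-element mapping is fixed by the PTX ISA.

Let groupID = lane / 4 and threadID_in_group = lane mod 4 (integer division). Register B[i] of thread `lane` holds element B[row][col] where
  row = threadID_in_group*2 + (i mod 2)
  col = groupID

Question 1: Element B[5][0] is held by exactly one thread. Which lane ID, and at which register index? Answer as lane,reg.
2,1

c=0⇒gr=0  r=5⇒th=2,odd=1
L=0*4+2=2  i=1=1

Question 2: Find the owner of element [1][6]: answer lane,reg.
24,1

c=6->g=6  r=1->t=0,b0=1
L=6*4+0=24  i=1=1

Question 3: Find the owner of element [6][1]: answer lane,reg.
7,0

c=1⇒gr=1  r=6⇒th=3,odd=0
L=1*4+3=7  i=0=0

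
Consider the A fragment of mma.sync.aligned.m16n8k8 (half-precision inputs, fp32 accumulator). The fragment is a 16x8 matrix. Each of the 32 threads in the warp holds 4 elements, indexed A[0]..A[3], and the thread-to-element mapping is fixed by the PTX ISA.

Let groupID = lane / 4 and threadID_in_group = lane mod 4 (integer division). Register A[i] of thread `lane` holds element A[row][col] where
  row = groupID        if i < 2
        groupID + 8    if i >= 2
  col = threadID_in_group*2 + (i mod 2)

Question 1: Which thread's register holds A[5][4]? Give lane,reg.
22,0

r=5->g=5,rb=0  c=4->t=2,b0=0
L=5*4+2=22  i=0*2+0=0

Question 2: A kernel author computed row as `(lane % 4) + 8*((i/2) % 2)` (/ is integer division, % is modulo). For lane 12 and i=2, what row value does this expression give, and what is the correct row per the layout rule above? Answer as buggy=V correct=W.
buggy=8 correct=11

`(lane % 4) + 8*((i/2) % 2)`[12,2]->8
L=12->g=12>>2=3, t=12&3=0
[2]->row 3+8=11  col 0·2+0=0
row: 8 vs 11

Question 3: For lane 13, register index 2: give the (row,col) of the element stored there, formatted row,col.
L=13->gid=13>>2=3, tid=13&3=1
[2]->row 3+8=11  col 1·2+0=2

11,2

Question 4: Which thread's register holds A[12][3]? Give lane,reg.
r:12=>grp=4,rB=1  c:3=>tig=1,lo=1
L=4*4+1=17  i=1*2+1=3

17,3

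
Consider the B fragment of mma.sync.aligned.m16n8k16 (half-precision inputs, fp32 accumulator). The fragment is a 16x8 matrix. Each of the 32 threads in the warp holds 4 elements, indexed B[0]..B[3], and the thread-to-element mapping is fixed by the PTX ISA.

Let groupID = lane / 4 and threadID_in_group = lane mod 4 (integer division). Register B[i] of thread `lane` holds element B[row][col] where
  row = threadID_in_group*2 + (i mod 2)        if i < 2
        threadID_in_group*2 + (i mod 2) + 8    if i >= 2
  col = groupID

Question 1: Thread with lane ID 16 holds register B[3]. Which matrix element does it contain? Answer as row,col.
9,4

lane 16: gid=4 (16/4), tid=0 (16%4)
i=3: r=0*2+1+8=9, c=gid=4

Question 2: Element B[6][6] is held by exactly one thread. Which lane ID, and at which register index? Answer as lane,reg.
27,0

c=6->g=6  r=6->rb=0,t=3,b0=0
L=6*4+3=27  i=0*2+0=0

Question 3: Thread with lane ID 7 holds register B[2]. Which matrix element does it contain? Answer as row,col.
lane 7⇒7/4=1, 7 mod 4=3
i=2  r:2·3+0+8⇒14  c:1

14,1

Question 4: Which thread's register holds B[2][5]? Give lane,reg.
21,0

c=5->g=5  r=2->rb=0,t=1,b0=0
L=5*4+1=21  i=0*2+0=0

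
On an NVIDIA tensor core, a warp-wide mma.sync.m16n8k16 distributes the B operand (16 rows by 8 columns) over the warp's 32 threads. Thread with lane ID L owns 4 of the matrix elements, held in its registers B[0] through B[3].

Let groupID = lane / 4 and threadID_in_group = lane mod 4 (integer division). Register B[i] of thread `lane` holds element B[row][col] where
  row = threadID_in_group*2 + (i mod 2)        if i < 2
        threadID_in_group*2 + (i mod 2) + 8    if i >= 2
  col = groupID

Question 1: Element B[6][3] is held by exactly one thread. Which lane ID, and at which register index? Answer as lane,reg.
c=3->g=3  r=6->rb=0,t=3,b0=0
L=3*4+3=15  i=0*2+0=0

15,0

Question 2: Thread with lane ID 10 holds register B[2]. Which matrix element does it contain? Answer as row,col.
L=10->g=10>>2=2, t=10&3=2
[2]->row 2·2+0+8=12  col g=2

12,2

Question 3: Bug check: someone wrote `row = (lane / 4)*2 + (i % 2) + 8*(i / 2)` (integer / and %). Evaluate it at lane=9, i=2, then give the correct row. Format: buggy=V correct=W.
buggy=12 correct=10

`(lane / 4)*2 + (i % 2) + 8*(i / 2)`[9,2]=>12
L=9=>grp=9>>2=2, tig=9&3=1
[2]=>row 1·2+0+8=10  col grp=2
row: 12 vs 10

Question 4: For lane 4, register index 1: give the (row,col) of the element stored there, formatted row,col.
L=4->gid=4>>2=1, tid=4&3=0
[1]->row 0·2+1+0=1  col gid=1

1,1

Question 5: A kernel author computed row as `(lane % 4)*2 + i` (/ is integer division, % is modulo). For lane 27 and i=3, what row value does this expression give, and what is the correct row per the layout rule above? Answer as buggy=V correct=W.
`(lane % 4)*2 + i`[27,3]=>9
27: grp=6,tig=3
[3] (3*2+1+8,6) = (15,6)
row: 9 vs 15

buggy=9 correct=15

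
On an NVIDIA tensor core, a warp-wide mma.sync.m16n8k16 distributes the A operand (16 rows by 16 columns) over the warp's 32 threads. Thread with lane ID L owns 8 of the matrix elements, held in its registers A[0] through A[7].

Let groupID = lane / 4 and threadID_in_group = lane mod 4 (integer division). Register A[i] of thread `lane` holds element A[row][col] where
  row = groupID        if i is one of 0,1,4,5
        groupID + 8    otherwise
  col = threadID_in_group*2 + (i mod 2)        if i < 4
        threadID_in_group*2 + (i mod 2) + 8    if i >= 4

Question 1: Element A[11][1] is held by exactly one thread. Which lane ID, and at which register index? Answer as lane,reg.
12,3

r=11⇒gr=3,Rb=1  c=1⇒Cb=0,th=0,odd=1
L=3*4+0=12  i=0*4+1*2+1=3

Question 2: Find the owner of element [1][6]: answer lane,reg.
7,0

r=1→G=1,rhi=0  c=6→chi=0,T=3,p=0
L=1*4+3=7  i=0*4+0*2+0=0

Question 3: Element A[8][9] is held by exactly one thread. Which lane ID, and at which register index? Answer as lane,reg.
r:8=>grp=0,rB=1  c:9=>cB=1,tig=0,lo=1
L=0*4+0=0  i=1*4+1*2+1=7

0,7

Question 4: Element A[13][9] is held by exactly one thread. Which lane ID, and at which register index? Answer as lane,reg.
20,7

r=13→G=5,rhi=1  c=9→chi=1,T=0,p=1
L=5*4+0=20  i=1*4+1*2+1=7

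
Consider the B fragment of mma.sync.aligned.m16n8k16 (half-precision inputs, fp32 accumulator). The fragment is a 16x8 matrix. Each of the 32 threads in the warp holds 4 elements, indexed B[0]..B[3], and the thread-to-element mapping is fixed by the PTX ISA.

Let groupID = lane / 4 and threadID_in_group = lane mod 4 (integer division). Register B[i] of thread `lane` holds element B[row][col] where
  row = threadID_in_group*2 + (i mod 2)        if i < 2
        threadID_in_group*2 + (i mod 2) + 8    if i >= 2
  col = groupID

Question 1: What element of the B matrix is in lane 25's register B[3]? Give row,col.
11,6

25: G=6,T=1
[3] (1*2+1+8,6) = (11,6)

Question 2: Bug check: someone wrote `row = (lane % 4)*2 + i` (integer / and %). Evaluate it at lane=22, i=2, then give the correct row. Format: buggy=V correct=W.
`(lane % 4)*2 + i`[22,2]->6
22: g=5,t=2
[2] (2*2+0+8,5) = (12,5)
row: 6 vs 12

buggy=6 correct=12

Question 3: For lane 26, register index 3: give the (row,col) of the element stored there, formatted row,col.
13,6

26: gr=6,th=2
[3] (2*2+1+8,6) = (13,6)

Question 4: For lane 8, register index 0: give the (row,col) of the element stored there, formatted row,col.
0,2

L=8→G=8>>2=2, T=8&3=0
[0]→row 0·2+0+0=0  col G=2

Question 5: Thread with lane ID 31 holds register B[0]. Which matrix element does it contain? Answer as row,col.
6,7

lane 31: gr=7 (31/4), th=3 (31%4)
i=0: r=3*2+0+0=6, c=gr=7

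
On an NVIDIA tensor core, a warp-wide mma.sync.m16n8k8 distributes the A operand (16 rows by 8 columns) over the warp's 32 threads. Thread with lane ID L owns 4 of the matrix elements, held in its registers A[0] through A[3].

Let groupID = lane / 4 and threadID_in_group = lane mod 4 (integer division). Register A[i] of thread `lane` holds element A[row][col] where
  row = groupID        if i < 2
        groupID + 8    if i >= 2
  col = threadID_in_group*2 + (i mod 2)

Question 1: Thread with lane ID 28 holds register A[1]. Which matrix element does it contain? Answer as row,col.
lane 28->28/4=7, 28 mod 4=0
i=1  r:7+0->7  c:2·0+1->1

7,1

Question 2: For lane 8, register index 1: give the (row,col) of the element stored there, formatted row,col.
8: gid=2,tid=0
[1] (2+0,0*2+1) = (2,1)

2,1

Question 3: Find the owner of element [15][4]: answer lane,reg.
r:15=>grp=7,rB=1  c:4=>tig=2,lo=0
L=7*4+2=30  i=1*2+0=2

30,2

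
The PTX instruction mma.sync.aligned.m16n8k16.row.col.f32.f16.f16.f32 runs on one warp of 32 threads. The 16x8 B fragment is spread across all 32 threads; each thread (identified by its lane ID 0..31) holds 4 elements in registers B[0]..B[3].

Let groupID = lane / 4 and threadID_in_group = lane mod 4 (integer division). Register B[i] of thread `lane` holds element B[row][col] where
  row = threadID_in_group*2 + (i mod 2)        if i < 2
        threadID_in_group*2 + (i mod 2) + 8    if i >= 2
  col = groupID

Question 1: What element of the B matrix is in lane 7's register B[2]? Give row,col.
14,1

7: grp=1,tig=3
[2] (3*2+0+8,1) = (14,1)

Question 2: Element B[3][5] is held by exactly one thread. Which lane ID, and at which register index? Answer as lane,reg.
21,1

c=5->g=5  r=3->rb=0,t=1,b0=1
L=5*4+1=21  i=0*2+1=1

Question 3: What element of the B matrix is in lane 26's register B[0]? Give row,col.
L=26⇒gr=26>>2=6, th=26&3=2
[0]⇒row 2·2+0+0=4  col gr=6

4,6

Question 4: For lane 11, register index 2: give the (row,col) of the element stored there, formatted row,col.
lane 11⇒11/4=2, 11 mod 4=3
i=2  r:2·3+0+8⇒14  c:2

14,2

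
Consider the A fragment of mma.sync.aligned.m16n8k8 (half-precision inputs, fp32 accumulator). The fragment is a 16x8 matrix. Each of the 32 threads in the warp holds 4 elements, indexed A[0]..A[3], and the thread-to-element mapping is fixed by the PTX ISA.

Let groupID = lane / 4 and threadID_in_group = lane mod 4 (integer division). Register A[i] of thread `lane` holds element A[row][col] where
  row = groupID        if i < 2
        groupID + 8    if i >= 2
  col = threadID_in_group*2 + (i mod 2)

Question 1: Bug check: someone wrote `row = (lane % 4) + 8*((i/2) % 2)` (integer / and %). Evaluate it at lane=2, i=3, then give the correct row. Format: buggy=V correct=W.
buggy=10 correct=8

`(lane % 4) + 8*((i/2) % 2)`[2,3]->10
2: gid=0,tid=2
[3] (0+8,2*2+1) = (8,5)
row: 10 vs 8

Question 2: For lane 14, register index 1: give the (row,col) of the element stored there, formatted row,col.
3,5

14: gr=3,th=2
[1] (3+0,2*2+1) = (3,5)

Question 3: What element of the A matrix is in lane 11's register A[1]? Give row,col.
2,7

11: gid=2,tid=3
[1] (2+0,3*2+1) = (2,7)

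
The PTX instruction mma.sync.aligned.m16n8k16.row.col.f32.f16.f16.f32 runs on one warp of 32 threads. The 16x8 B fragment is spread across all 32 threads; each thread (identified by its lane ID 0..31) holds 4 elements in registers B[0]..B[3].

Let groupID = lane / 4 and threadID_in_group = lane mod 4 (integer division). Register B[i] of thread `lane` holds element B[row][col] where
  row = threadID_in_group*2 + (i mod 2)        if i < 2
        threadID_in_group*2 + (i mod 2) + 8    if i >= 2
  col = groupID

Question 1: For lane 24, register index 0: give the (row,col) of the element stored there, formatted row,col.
lane 24=>24/4=6, 24 mod 4=0
i=0  r:2·0+0+0=>0  c:6

0,6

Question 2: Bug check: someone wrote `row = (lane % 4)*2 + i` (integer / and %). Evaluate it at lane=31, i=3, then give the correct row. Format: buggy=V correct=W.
`(lane % 4)*2 + i`[31,3]=>9
31: grp=7,tig=3
[3] (3*2+1+8,7) = (15,7)
row: 9 vs 15

buggy=9 correct=15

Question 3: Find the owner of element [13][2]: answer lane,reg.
10,3

c=2⇒gr=2  r=13⇒Rb=1,th=2,odd=1
L=2*4+2=10  i=1*2+1=3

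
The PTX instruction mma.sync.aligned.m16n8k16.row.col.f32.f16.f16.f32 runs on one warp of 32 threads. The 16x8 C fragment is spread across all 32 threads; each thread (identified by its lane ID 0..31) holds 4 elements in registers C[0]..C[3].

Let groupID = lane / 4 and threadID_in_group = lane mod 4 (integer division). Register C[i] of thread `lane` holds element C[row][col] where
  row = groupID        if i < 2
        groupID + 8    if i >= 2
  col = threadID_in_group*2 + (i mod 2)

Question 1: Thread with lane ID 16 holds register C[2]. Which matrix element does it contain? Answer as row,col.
lane 16: grp=4 (16/4), tig=0 (16%4)
i=2: r=4+8=12, c=0*2+0=0

12,0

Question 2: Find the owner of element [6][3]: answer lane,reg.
25,1

r=6->g=6,rb=0  c=3->t=1,b0=1
L=6*4+1=25  i=0*2+1=1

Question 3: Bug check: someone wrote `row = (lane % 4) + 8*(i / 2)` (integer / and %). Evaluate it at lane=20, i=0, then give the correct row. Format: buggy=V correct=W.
buggy=0 correct=5

`(lane % 4) + 8*(i / 2)`[20,0]→0
20: G=5,T=0
[0] (5+0,0*2+0) = (5,0)
row: 0 vs 5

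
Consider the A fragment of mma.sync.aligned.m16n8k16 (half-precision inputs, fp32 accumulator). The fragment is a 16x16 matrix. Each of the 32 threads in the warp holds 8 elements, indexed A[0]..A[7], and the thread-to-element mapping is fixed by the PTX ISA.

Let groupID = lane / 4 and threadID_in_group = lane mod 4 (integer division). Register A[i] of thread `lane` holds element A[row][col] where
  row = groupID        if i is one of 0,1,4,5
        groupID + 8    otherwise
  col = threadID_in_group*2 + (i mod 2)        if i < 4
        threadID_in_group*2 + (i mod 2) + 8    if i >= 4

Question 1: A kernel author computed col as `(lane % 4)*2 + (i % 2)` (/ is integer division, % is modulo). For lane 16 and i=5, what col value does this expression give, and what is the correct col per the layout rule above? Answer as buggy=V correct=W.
buggy=1 correct=9

`(lane % 4)*2 + (i % 2)`[16,5]=>1
L=16=>grp=16>>2=4, tig=16&3=0
[5]=>row 4+0=4  col 0·2+1+8=9
col: 1 vs 9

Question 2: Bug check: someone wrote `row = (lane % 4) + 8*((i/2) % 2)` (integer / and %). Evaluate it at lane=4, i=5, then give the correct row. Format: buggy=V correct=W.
`(lane % 4) + 8*((i/2) % 2)`[4,5]->0
lane 4: g=1 (4/4), t=0 (4%4)
i=5: r=1+0=1, c=0*2+1+8=9
row: 0 vs 1

buggy=0 correct=1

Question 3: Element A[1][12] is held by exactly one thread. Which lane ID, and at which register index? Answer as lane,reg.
r=1→G=1,rhi=0  c=12→chi=1,T=2,p=0
L=1*4+2=6  i=1*4+0*2+0=4

6,4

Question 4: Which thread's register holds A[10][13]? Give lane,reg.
10,7

r=10→G=2,rhi=1  c=13→chi=1,T=2,p=1
L=2*4+2=10  i=1*4+1*2+1=7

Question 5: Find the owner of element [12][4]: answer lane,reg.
18,2

r:12=>grp=4,rB=1  c:4=>cB=0,tig=2,lo=0
L=4*4+2=18  i=0*4+1*2+0=2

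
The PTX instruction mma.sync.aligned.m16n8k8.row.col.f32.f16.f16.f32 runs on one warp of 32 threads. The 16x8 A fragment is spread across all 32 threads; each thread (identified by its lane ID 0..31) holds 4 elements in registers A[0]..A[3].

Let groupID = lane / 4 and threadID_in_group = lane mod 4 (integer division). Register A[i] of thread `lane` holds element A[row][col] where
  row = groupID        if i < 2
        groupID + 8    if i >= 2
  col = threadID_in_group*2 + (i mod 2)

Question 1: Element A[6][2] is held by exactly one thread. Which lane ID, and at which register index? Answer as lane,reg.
25,0

r: 6->gid=6,r8=0  c: 2->tid=1,i&1=0
L=6*4+1=25  i=0*2+0=0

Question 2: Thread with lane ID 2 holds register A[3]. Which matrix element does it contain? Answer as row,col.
L=2⇒gr=2>>2=0, th=2&3=2
[3]⇒row 0+8=8  col 2·2+1=5

8,5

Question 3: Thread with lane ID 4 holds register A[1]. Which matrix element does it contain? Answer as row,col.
1,1

lane 4: grp=1 (4/4), tig=0 (4%4)
i=1: r=1+0=1, c=0*2+1=1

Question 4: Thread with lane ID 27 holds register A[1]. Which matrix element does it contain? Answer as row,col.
lane 27: gr=6 (27/4), th=3 (27%4)
i=1: r=6+0=6, c=3*2+1=7

6,7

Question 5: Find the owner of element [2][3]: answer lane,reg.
9,1

r:2=>grp=2,rB=0  c:3=>tig=1,lo=1
L=2*4+1=9  i=0*2+1=1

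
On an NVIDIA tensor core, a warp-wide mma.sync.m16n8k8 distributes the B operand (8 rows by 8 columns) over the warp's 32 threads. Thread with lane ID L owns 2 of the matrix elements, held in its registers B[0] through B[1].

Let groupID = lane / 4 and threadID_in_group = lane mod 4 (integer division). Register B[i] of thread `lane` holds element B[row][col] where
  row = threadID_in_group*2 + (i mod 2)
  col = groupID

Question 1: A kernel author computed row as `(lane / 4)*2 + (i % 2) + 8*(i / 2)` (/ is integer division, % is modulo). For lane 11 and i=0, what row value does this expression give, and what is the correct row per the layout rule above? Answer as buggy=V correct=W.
`(lane / 4)*2 + (i % 2) + 8*(i / 2)`[11,0]⇒4
lane 11⇒11/4=2, 11 mod 4=3
i=0  r:2·3+0⇒6  c:2
row: 4 vs 6

buggy=4 correct=6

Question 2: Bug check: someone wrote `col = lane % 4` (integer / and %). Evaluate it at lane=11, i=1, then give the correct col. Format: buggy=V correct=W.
`lane % 4`[11,1]→3
11: G=2,T=3
[1] (3*2+1,2) = (7,2)
col: 3 vs 2

buggy=3 correct=2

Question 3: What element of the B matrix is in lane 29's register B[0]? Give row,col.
2,7

lane 29: gid=7 (29/4), tid=1 (29%4)
i=0: r=1*2+0=2, c=gid=7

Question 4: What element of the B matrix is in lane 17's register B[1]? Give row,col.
lane 17->17/4=4, 17 mod 4=1
i=1  r:2·1+1->3  c:4

3,4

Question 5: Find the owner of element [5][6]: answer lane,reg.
26,1

c:6=>grp=6  r:5=>tig=2,lo=1
L=6*4+2=26  i=1=1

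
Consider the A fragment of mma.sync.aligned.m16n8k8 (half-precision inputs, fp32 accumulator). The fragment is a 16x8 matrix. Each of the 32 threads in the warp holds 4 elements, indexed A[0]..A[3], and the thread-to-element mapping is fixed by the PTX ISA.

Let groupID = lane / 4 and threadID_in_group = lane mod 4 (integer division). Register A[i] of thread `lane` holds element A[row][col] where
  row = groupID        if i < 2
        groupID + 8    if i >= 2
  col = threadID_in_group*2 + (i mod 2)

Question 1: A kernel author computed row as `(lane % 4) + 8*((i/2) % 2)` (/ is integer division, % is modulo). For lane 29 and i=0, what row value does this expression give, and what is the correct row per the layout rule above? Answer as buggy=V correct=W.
buggy=1 correct=7

`(lane % 4) + 8*((i/2) % 2)`[29,0]→1
L=29→G=29>>2=7, T=29&3=1
[0]→row 7+0=7  col 1·2+0=2
row: 1 vs 7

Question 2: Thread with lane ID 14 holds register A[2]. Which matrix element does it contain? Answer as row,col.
14: G=3,T=2
[2] (3+8,2*2+0) = (11,4)

11,4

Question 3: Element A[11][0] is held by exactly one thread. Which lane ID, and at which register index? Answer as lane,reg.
r: 11->gid=3,r8=1  c: 0->tid=0,i&1=0
L=3*4+0=12  i=1*2+0=2

12,2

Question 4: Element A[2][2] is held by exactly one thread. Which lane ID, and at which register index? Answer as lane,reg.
r: 2->gid=2,r8=0  c: 2->tid=1,i&1=0
L=2*4+1=9  i=0*2+0=0

9,0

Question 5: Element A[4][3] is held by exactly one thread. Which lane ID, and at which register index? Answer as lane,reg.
17,1

r=4⇒gr=4,Rb=0  c=3⇒th=1,odd=1
L=4*4+1=17  i=0*2+1=1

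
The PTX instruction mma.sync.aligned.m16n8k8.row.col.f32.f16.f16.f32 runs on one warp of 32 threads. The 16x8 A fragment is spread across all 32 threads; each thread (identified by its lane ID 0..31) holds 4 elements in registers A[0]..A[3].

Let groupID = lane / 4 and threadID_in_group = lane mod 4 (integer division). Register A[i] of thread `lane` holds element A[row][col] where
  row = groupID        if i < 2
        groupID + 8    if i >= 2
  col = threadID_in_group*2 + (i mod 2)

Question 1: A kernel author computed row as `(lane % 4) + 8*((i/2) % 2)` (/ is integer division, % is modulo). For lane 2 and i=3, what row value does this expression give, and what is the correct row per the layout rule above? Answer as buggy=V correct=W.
buggy=10 correct=8

`(lane % 4) + 8*((i/2) % 2)`[2,3]->10
2: g=0,t=2
[3] (0+8,2*2+1) = (8,5)
row: 10 vs 8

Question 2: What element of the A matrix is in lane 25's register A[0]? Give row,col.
lane 25: g=6 (25/4), t=1 (25%4)
i=0: r=6+0=6, c=1*2+0=2

6,2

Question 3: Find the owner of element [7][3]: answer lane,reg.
29,1

r:7=>grp=7,rB=0  c:3=>tig=1,lo=1
L=7*4+1=29  i=0*2+1=1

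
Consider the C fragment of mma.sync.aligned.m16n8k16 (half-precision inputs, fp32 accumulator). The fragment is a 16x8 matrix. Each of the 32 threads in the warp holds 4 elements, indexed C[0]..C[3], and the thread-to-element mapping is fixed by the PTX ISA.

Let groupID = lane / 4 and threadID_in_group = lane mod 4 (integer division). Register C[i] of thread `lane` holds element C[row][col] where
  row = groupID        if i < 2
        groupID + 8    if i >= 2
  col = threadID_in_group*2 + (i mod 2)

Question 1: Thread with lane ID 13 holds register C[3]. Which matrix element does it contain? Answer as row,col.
11,3

L=13->g=13>>2=3, t=13&3=1
[3]->row 3+8=11  col 1·2+1=3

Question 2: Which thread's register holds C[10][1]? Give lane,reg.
r=10→G=2,rhi=1  c=1→T=0,p=1
L=2*4+0=8  i=1*2+1=3

8,3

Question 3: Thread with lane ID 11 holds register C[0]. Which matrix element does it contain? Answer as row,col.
2,6

lane 11->11/4=2, 11 mod 4=3
i=0  r:2+0->2  c:2·3+0->6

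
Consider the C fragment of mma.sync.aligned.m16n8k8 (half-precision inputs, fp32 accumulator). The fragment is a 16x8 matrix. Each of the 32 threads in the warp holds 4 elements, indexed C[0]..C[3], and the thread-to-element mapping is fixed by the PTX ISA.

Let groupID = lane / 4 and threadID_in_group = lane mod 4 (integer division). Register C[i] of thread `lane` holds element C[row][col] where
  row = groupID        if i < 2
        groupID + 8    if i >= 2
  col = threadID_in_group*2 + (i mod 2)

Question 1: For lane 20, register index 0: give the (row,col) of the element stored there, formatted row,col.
5,0

L=20->g=20>>2=5, t=20&3=0
[0]->row 5+0=5  col 0·2+0=0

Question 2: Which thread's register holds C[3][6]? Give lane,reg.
r=3⇒gr=3,Rb=0  c=6⇒th=3,odd=0
L=3*4+3=15  i=0*2+0=0

15,0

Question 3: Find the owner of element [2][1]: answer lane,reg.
r: 2->gid=2,r8=0  c: 1->tid=0,i&1=1
L=2*4+0=8  i=0*2+1=1

8,1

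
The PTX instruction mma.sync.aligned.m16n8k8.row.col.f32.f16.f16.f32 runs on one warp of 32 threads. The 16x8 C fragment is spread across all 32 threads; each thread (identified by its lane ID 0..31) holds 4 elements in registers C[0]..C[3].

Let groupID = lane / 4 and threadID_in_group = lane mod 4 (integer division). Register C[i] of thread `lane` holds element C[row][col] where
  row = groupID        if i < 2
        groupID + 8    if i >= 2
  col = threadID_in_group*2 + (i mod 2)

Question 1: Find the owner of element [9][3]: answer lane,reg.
r=9→G=1,rhi=1  c=3→T=1,p=1
L=1*4+1=5  i=1*2+1=3

5,3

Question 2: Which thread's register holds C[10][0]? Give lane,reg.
8,2

r=10⇒gr=2,Rb=1  c=0⇒th=0,odd=0
L=2*4+0=8  i=1*2+0=2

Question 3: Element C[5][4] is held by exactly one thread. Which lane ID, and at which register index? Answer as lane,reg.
r=5⇒gr=5,Rb=0  c=4⇒th=2,odd=0
L=5*4+2=22  i=0*2+0=0

22,0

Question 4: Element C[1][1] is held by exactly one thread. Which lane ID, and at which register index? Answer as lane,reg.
r=1→G=1,rhi=0  c=1→T=0,p=1
L=1*4+0=4  i=0*2+1=1

4,1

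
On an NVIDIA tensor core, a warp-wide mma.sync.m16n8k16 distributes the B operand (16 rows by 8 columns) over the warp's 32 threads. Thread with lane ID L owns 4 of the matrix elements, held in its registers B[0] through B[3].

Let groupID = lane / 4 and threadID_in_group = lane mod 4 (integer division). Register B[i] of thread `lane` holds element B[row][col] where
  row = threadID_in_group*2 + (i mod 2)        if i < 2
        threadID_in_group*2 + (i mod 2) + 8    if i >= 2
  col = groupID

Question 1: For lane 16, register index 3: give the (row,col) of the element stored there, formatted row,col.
lane 16⇒16/4=4, 16 mod 4=0
i=3  r:2·0+1+8⇒9  c:4

9,4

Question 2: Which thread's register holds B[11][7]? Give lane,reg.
29,3

c=7⇒gr=7  r=11⇒Rb=1,th=1,odd=1
L=7*4+1=29  i=1*2+1=3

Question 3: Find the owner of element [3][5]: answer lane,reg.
21,1

c: 5->gid=5  r: 3->r8=0,tid=1,i&1=1
L=5*4+1=21  i=0*2+1=1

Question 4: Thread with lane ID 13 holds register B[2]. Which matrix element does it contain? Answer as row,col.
L=13->gid=13>>2=3, tid=13&3=1
[2]->row 1·2+0+8=10  col gid=3

10,3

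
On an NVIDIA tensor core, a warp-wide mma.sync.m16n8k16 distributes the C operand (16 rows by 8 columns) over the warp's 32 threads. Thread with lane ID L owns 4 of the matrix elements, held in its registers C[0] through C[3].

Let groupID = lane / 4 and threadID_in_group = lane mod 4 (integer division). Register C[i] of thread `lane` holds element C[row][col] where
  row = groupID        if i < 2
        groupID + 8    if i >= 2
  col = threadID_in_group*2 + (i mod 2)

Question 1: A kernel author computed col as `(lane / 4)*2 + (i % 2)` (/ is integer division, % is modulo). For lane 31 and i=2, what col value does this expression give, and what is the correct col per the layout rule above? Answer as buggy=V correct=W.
`(lane / 4)*2 + (i % 2)`[31,2]⇒14
L=31⇒gr=31>>2=7, th=31&3=3
[2]⇒row 7+8=15  col 3·2+0=6
col: 14 vs 6

buggy=14 correct=6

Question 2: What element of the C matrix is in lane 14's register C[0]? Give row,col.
3,4

lane 14: grp=3 (14/4), tig=2 (14%4)
i=0: r=3+0=3, c=2*2+0=4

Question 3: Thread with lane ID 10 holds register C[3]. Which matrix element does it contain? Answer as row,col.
10,5

lane 10->10/4=2, 10 mod 4=2
i=3  r:2+8->10  c:2·2+1->5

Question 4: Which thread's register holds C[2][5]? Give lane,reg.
10,1

r: 2->gid=2,r8=0  c: 5->tid=2,i&1=1
L=2*4+2=10  i=0*2+1=1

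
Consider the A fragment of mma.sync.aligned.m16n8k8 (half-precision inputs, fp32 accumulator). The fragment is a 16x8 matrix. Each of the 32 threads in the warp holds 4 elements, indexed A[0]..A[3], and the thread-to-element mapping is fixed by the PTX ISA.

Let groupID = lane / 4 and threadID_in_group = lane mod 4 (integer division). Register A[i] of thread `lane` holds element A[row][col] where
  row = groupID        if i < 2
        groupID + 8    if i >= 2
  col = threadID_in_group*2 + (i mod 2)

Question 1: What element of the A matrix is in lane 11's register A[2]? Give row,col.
10,6

11: gid=2,tid=3
[2] (2+8,3*2+0) = (10,6)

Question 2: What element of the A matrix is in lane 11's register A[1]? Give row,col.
2,7

L=11->gid=11>>2=2, tid=11&3=3
[1]->row 2+0=2  col 3·2+1=7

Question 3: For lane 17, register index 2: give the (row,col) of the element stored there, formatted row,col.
lane 17: gr=4 (17/4), th=1 (17%4)
i=2: r=4+8=12, c=1*2+0=2

12,2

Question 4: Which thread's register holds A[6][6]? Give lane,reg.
r:6=>grp=6,rB=0  c:6=>tig=3,lo=0
L=6*4+3=27  i=0*2+0=0

27,0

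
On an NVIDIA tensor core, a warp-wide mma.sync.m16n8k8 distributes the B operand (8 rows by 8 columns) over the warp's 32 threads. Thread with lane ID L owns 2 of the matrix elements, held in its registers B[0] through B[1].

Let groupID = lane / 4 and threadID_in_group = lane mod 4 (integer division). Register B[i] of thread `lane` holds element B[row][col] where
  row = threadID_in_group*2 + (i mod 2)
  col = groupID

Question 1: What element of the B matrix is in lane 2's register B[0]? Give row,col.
L=2⇒gr=2>>2=0, th=2&3=2
[0]⇒row 2·2+0=4  col gr=0

4,0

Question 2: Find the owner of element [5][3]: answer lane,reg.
14,1

c: 3->gid=3  r: 5->tid=2,i&1=1
L=3*4+2=14  i=1=1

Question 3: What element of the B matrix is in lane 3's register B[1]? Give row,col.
lane 3->3/4=0, 3 mod 4=3
i=1  r:2·3+1->7  c:0

7,0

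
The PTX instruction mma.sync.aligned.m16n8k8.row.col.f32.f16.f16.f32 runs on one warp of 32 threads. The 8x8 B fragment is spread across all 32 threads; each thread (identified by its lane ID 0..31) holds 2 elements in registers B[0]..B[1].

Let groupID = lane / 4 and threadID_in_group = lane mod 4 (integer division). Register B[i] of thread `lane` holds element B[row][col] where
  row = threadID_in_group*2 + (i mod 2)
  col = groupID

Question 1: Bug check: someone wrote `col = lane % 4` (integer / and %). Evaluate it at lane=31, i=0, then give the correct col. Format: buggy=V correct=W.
buggy=3 correct=7

`lane % 4`[31,0]⇒3
lane 31⇒31/4=7, 31 mod 4=3
i=0  r:2·3+0⇒6  c:7
col: 3 vs 7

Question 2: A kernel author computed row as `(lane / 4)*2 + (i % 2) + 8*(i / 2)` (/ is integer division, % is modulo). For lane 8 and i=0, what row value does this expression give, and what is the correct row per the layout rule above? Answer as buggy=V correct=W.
`(lane / 4)*2 + (i % 2) + 8*(i / 2)`[8,0]=>4
lane 8: grp=2 (8/4), tig=0 (8%4)
i=0: r=0*2+0=0, c=grp=2
row: 4 vs 0

buggy=4 correct=0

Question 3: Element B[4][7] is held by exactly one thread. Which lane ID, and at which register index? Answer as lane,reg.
30,0

c:7=>grp=7  r:4=>tig=2,lo=0
L=7*4+2=30  i=0=0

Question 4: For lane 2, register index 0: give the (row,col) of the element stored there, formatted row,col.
lane 2: grp=0 (2/4), tig=2 (2%4)
i=0: r=2*2+0=4, c=grp=0

4,0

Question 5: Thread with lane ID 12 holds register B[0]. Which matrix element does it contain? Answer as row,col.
lane 12->12/4=3, 12 mod 4=0
i=0  r:2·0+0->0  c:3

0,3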